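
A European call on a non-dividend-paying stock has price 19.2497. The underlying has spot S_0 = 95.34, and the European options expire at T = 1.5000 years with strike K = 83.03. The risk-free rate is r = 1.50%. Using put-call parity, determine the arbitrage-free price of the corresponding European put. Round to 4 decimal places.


Put-call parity: C - P = S_0 * exp(-qT) - K * exp(-rT).
S_0 * exp(-qT) = 95.3400 * 1.00000000 = 95.34000000
K * exp(-rT) = 83.0300 * 0.97775124 = 81.18268522
P = C - S*exp(-qT) + K*exp(-rT)
P = 19.2497 - 95.34000000 + 81.18268522 = 5.0924

Answer: Put price = 5.0924


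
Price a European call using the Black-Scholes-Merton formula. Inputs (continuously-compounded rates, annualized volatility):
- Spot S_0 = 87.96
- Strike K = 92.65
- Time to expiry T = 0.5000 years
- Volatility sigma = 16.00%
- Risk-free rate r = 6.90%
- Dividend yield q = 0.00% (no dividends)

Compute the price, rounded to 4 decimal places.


Answer: Price = 3.2763

Derivation:
d1 = (ln(S/K) + (r - q + 0.5*sigma^2) * T) / (sigma * sqrt(T)) = -0.09764073
d2 = d1 - sigma * sqrt(T) = -0.21077781
exp(-rT) = 0.96608834; exp(-qT) = 1.00000000
C = S_0 * exp(-qT) * N(d1) - K * exp(-rT) * N(d2)
N(d1) = 0.46110879; N(d2) = 0.41653033
C = 87.9600 * 1.00000000 * 0.46110879 - 92.6500 * 0.96608834 * 0.41653033 = 3.2763


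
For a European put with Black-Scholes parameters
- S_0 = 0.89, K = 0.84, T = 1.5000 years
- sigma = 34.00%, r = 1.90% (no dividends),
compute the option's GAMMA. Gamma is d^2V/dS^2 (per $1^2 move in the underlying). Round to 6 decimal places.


Answer: Gamma = 0.987432

Derivation:
d1 = 0.4154996708; d2 = -0.0009135855
phi(d1) = 0.3659500167; exp(-qT) = 1.0000000000; exp(-rT) = 0.9719022941
Gamma = exp(-qT) * phi(d1) / (S * sigma * sqrt(T)) = 1.0000000000 * 0.3659500167 / (0.8900 * 0.3400 * 1.2247448714) = 0.987432


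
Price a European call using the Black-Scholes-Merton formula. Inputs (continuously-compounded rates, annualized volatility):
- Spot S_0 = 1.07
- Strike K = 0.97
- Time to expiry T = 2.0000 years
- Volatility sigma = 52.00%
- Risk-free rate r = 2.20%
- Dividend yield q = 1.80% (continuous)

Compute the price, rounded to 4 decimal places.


Answer: Price = 0.3360

Derivation:
d1 = (ln(S/K) + (r - q + 0.5*sigma^2) * T) / (sigma * sqrt(T)) = 0.51199679
d2 = d1 - sigma * sqrt(T) = -0.22339427
exp(-rT) = 0.95695396; exp(-qT) = 0.96464029
C = S_0 * exp(-qT) * N(d1) - K * exp(-rT) * N(d2)
N(d1) = 0.69567337; N(d2) = 0.41161433
C = 1.0700 * 0.96464029 * 0.69567337 - 0.9700 * 0.95695396 * 0.41161433 = 0.3360


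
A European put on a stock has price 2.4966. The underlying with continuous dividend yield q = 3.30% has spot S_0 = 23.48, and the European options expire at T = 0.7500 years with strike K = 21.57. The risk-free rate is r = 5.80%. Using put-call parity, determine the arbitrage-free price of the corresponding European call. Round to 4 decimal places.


Put-call parity: C - P = S_0 * exp(-qT) - K * exp(-rT).
S_0 * exp(-qT) = 23.4800 * 0.97555377 = 22.90600252
K * exp(-rT) = 21.5700 * 0.95743255 = 20.65182019
C = P + S*exp(-qT) - K*exp(-rT)
C = 2.4966 + 22.90600252 - 20.65182019 = 4.7508

Answer: Call price = 4.7508


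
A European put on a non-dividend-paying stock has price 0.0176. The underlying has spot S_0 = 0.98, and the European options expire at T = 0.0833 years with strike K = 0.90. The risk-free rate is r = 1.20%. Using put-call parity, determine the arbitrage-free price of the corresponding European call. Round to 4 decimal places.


Answer: Call price = 0.0985

Derivation:
Put-call parity: C - P = S_0 * exp(-qT) - K * exp(-rT).
S_0 * exp(-qT) = 0.9800 * 1.00000000 = 0.98000000
K * exp(-rT) = 0.9000 * 0.99900090 = 0.89910081
C = P + S*exp(-qT) - K*exp(-rT)
C = 0.0176 + 0.98000000 - 0.89910081 = 0.0985


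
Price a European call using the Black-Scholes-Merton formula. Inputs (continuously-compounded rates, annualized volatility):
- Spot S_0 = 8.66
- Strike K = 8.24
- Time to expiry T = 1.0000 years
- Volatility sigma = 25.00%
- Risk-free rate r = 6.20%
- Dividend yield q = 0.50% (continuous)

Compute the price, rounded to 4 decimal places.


Answer: Price = 1.3224

Derivation:
d1 = (ln(S/K) + (r - q + 0.5*sigma^2) * T) / (sigma * sqrt(T)) = 0.55185751
d2 = d1 - sigma * sqrt(T) = 0.30185751
exp(-rT) = 0.93988289; exp(-qT) = 0.99501248
C = S_0 * exp(-qT) * N(d1) - K * exp(-rT) * N(d2)
N(d1) = 0.70947701; N(d2) = 0.61861966
C = 8.6600 * 0.99501248 * 0.70947701 - 8.2400 * 0.93988289 * 0.61861966 = 1.3224


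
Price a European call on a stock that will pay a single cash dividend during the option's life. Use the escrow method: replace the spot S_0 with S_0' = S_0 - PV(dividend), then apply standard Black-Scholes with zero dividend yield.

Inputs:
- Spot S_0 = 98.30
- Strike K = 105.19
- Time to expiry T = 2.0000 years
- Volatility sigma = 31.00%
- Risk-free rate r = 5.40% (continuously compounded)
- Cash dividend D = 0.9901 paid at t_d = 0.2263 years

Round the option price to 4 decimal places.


PV(D) = D * exp(-r * t_d) = 0.9901 * 0.98785416 = 0.97807441
S_0' = S_0 - PV(D) = 98.3000 - 0.97807441 = 97.32192559
d1 = (ln(S_0'/K) + (r + sigma^2/2)*T) / (sigma*sqrt(T)) = 0.28821687
d2 = d1 - sigma*sqrt(T) = -0.15018933
exp(-rT) = 0.89762760
N(d1) = 0.61340963; N(d2) = 0.44030762
C = S_0' * N(d1) - K * exp(-rT) * N(d2) = 97.32192559 * 0.61340963 - 105.1900 * 0.89762760 * 0.44030762 = 18.1237

Answer: Price = 18.1237


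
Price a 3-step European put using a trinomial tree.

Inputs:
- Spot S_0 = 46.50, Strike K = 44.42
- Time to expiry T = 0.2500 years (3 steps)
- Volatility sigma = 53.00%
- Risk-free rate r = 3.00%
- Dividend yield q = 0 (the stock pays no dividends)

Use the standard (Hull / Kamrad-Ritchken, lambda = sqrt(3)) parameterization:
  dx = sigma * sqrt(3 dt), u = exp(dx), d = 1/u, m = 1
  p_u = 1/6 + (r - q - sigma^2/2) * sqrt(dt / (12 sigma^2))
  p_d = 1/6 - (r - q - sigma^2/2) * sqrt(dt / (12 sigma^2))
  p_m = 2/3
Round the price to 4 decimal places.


Answer: Price = V(0,0) = 3.5526

Derivation:
dt = T/N = 0.083333; dx = sigma*sqrt(3*dt) = 0.265000
u = exp(dx) = 1.303431; d = 1/u = 0.767206
p_u = 0.149300, p_m = 0.666667, p_d = 0.184033
Discount per step: exp(-r*dt) = 0.997503
Stock lattice S(k, j) with j the centered position index:
  k=0: S(0,+0) = 46.5000
  k=1: S(1,-1) = 35.6751; S(1,+0) = 46.5000; S(1,+1) = 60.6095
  k=2: S(2,-2) = 27.3701; S(2,-1) = 35.6751; S(2,+0) = 46.5000; S(2,+1) = 60.6095; S(2,+2) = 79.0004
  k=3: S(3,-3) = 20.9985; S(3,-2) = 27.3701; S(3,-1) = 35.6751; S(3,+0) = 46.5000; S(3,+1) = 60.6095; S(3,+2) = 79.0004; S(3,+3) = 102.9715
Terminal payoffs V(N, j) = max(K - S_T, 0):
  V(3,-3) = 23.421473; V(3,-2) = 17.049869; V(3,-1) = 8.744923; V(3,+0) = 0.000000; V(3,+1) = 0.000000; V(3,+2) = 0.000000; V(3,+3) = 0.000000
Backward induction: V(k, j) = exp(-r*dt) * [p_u * V(k+1, j+1) + p_m * V(k+1, j) + p_d * V(k+1, j-1)]
  V(2,-2) = exp(-r*dt) * [p_u*8.744923 + p_m*17.049869 + p_d*23.421473] = 16.940120
  V(2,-1) = exp(-r*dt) * [p_u*0.000000 + p_m*8.744923 + p_d*17.049869] = 8.945297
  V(2,+0) = exp(-r*dt) * [p_u*0.000000 + p_m*0.000000 + p_d*8.744923] = 1.605336
  V(2,+1) = exp(-r*dt) * [p_u*0.000000 + p_m*0.000000 + p_d*0.000000] = 0.000000
  V(2,+2) = exp(-r*dt) * [p_u*0.000000 + p_m*0.000000 + p_d*0.000000] = 0.000000
  V(1,-1) = exp(-r*dt) * [p_u*1.605336 + p_m*8.945297 + p_d*16.940120] = 9.297477
  V(1,+0) = exp(-r*dt) * [p_u*0.000000 + p_m*1.605336 + p_d*8.945297] = 2.709671
  V(1,+1) = exp(-r*dt) * [p_u*0.000000 + p_m*0.000000 + p_d*1.605336] = 0.294697
  V(0,+0) = exp(-r*dt) * [p_u*0.294697 + p_m*2.709671 + p_d*9.297477] = 3.552596


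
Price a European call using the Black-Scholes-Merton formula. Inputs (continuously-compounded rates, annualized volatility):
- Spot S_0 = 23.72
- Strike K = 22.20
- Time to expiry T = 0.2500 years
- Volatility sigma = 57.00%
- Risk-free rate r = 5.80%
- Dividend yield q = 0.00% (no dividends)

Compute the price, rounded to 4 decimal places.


d1 = (ln(S/K) + (r - q + 0.5*sigma^2) * T) / (sigma * sqrt(T)) = 0.42575012
d2 = d1 - sigma * sqrt(T) = 0.14075012
exp(-rT) = 0.98560462; exp(-qT) = 1.00000000
C = S_0 * exp(-qT) * N(d1) - K * exp(-rT) * N(d2)
N(d1) = 0.66485503; N(d2) = 0.55596633
C = 23.7200 * 1.00000000 * 0.66485503 - 22.2000 * 0.98560462 * 0.55596633 = 3.6056

Answer: Price = 3.6056


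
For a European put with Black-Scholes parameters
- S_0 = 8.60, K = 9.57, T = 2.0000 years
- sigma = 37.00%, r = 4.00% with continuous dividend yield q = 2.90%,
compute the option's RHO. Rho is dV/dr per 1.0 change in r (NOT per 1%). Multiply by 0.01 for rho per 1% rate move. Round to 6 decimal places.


d1 = 0.0994325869; d2 = -0.4238264312
phi(d1) = 0.3969750078; exp(-qT) = 0.9436499474; exp(-rT) = 0.9231163464
N(-d2) = 0.6641537997
Rho = -K*T*exp(-rT)*N(-d2) = -9.5700 * 2.0000 * 0.9231163464 * 0.6641537997 = -11.734566

Answer: Rho = -11.734566


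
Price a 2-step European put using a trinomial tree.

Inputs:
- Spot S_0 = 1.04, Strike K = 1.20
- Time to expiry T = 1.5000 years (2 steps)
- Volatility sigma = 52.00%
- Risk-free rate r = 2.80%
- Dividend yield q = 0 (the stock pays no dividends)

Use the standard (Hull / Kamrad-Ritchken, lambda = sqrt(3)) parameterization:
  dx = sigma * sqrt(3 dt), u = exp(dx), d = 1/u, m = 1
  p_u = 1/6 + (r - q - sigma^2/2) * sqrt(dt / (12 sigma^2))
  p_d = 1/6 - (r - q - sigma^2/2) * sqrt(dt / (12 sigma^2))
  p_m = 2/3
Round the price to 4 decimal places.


dt = T/N = 0.750000; dx = sigma*sqrt(3*dt) = 0.780000
u = exp(dx) = 2.181472; d = 1/u = 0.458406
p_u = 0.115128, p_m = 0.666667, p_d = 0.218205
Discount per step: exp(-r*dt) = 0.979219
Stock lattice S(k, j) with j the centered position index:
  k=0: S(0,+0) = 1.0400
  k=1: S(1,-1) = 0.4767; S(1,+0) = 1.0400; S(1,+1) = 2.2687
  k=2: S(2,-2) = 0.2185; S(2,-1) = 0.4767; S(2,+0) = 1.0400; S(2,+1) = 2.2687; S(2,+2) = 4.9492
Terminal payoffs V(N, j) = max(K - S_T, 0):
  V(2,-2) = 0.981458; V(2,-1) = 0.723258; V(2,+0) = 0.160000; V(2,+1) = 0.000000; V(2,+2) = 0.000000
Backward induction: V(k, j) = exp(-r*dt) * [p_u * V(k+1, j+1) + p_m * V(k+1, j) + p_d * V(k+1, j-1)]
  V(1,-1) = exp(-r*dt) * [p_u*0.160000 + p_m*0.723258 + p_d*0.981458] = 0.699898
  V(1,+0) = exp(-r*dt) * [p_u*0.000000 + p_m*0.160000 + p_d*0.723258] = 0.258989
  V(1,+1) = exp(-r*dt) * [p_u*0.000000 + p_m*0.000000 + p_d*0.160000] = 0.034187
  V(0,+0) = exp(-r*dt) * [p_u*0.034187 + p_m*0.258989 + p_d*0.699898] = 0.322473

Answer: Price = V(0,0) = 0.3225


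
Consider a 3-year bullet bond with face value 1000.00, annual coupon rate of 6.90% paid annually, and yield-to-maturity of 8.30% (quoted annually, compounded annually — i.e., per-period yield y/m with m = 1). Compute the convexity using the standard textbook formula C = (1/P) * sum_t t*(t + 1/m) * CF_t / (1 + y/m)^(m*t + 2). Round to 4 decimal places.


Coupon per period c = face * coupon_rate / m = 69.000000
Periods per year m = 1; per-period yield y/m = 0.083000
Number of cashflows N = 3
Cashflows (t years, CF_t, discount factor 1/(1+y/m)^(m*t), PV):
  t = 1.0000: CF_t = 69.000000, DF = 0.923361, PV = 63.711911
  t = 2.0000: CF_t = 69.000000, DF = 0.852596, PV = 58.829096
  t = 3.0000: CF_t = 1069.000000, DF = 0.787254, PV = 841.574050
Price P = sum_t PV_t = 964.115057
Convexity numerator sum_t t*(t + 1/m) * CF_t / (1+y/m)^(m*t + 2):
  t = 1.0000: term = 108.640991
  t = 2.0000: term = 300.944572
  t = 3.0000: term = 8610.267976
Convexity = (1/P) * sum = 9019.853538 / 964.115057 = 9.355578

Answer: Convexity = 9.3556


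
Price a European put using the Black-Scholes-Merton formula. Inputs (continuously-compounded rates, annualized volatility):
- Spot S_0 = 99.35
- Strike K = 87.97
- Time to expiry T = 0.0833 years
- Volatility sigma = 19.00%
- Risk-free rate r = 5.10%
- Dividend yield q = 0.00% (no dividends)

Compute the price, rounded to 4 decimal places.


Answer: Price = 0.0190

Derivation:
d1 = (ln(S/K) + (r - q + 0.5*sigma^2) * T) / (sigma * sqrt(T)) = 2.32332692
d2 = d1 - sigma * sqrt(T) = 2.26848962
exp(-rT) = 0.99576071; exp(-qT) = 1.00000000
P = K * exp(-rT) * N(-d2) - S_0 * exp(-qT) * N(-d1)
N(-d1) = 0.01008080; N(-d2) = 0.01164969
P = 87.9700 * 0.99576071 * 0.01164969 - 99.3500 * 1.00000000 * 0.01008080 = 0.0190


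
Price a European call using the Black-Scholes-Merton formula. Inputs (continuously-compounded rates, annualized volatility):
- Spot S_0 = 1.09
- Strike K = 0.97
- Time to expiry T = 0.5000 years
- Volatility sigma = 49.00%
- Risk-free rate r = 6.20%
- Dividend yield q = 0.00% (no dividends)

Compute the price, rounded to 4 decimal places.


d1 = (ln(S/K) + (r - q + 0.5*sigma^2) * T) / (sigma * sqrt(T)) = 0.59934343
d2 = d1 - sigma * sqrt(T) = 0.25286111
exp(-rT) = 0.96947557; exp(-qT) = 1.00000000
C = S_0 * exp(-qT) * N(d1) - K * exp(-rT) * N(d2)
N(d1) = 0.72552805; N(d2) = 0.59981223
C = 1.0900 * 1.00000000 * 0.72552805 - 0.9700 * 0.96947557 * 0.59981223 = 0.2268

Answer: Price = 0.2268


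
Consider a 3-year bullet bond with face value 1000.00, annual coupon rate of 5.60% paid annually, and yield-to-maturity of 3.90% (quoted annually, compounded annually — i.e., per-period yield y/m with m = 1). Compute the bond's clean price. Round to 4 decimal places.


Coupon per period c = face * coupon_rate / m = 56.000000
Periods per year m = 1; per-period yield y/m = 0.039000
Number of cashflows N = 3
Cashflows (t years, CF_t, discount factor 1/(1+y/m)^(m*t), PV):
  t = 1.0000: CF_t = 56.000000, DF = 0.962464, PV = 53.897979
  t = 2.0000: CF_t = 56.000000, DF = 0.926337, PV = 51.874859
  t = 3.0000: CF_t = 1056.000000, DF = 0.891566, PV = 941.493391
Price P = sum_t PV_t = 1047.266229

Answer: Price = 1047.2662


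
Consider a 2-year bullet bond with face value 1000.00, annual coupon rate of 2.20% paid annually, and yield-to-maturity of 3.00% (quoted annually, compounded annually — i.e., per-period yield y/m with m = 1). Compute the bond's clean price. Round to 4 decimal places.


Coupon per period c = face * coupon_rate / m = 22.000000
Periods per year m = 1; per-period yield y/m = 0.030000
Number of cashflows N = 2
Cashflows (t years, CF_t, discount factor 1/(1+y/m)^(m*t), PV):
  t = 1.0000: CF_t = 22.000000, DF = 0.970874, PV = 21.359223
  t = 2.0000: CF_t = 1022.000000, DF = 0.942596, PV = 963.333019
Price P = sum_t PV_t = 984.692242

Answer: Price = 984.6922


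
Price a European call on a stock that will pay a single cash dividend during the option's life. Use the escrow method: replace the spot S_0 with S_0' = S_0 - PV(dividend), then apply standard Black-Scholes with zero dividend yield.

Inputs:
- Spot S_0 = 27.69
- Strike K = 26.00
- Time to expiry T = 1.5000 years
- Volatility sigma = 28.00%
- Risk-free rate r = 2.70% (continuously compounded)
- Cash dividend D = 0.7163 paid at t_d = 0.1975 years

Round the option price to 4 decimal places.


PV(D) = D * exp(-r * t_d) = 0.7163 * 0.99468169 = 0.71249050
S_0' = S_0 - PV(D) = 27.6900 - 0.71249050 = 26.97750950
d1 = (ln(S_0'/K) + (r + sigma^2/2)*T) / (sigma*sqrt(T)) = 0.39718768
d2 = d1 - sigma*sqrt(T) = 0.05425911
exp(-rT) = 0.96030916
N(d1) = 0.65438547; N(d2) = 0.52163564
C = S_0' * N(d1) - K * exp(-rT) * N(d2) = 26.97750950 * 0.65438547 - 26.0000 * 0.96030916 * 0.52163564 = 4.6295

Answer: Price = 4.6295


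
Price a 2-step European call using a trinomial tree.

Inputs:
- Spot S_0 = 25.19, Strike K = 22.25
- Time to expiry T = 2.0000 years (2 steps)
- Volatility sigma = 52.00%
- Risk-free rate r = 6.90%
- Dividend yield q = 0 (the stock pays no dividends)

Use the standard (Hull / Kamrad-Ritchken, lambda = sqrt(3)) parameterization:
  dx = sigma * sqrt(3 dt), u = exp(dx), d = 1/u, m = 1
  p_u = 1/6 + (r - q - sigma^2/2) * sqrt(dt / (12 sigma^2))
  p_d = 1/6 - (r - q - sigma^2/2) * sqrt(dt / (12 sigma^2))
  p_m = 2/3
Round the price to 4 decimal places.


Answer: Price = V(0,0) = 9.1878

Derivation:
dt = T/N = 1.000000; dx = sigma*sqrt(3*dt) = 0.900666
u = exp(dx) = 2.461243; d = 1/u = 0.406299
p_u = 0.129916, p_m = 0.666667, p_d = 0.203417
Discount per step: exp(-r*dt) = 0.933327
Stock lattice S(k, j) with j the centered position index:
  k=0: S(0,+0) = 25.1900
  k=1: S(1,-1) = 10.2347; S(1,+0) = 25.1900; S(1,+1) = 61.9987
  k=2: S(2,-2) = 4.1583; S(2,-1) = 10.2347; S(2,+0) = 25.1900; S(2,+1) = 61.9987; S(2,+2) = 152.5939
Terminal payoffs V(N, j) = max(S_T - K, 0):
  V(2,-2) = 0.000000; V(2,-1) = 0.000000; V(2,+0) = 2.940000; V(2,+1) = 39.748706; V(2,+2) = 130.343867
Backward induction: V(k, j) = exp(-r*dt) * [p_u * V(k+1, j+1) + p_m * V(k+1, j) + p_d * V(k+1, j-1)]
  V(1,-1) = exp(-r*dt) * [p_u*2.940000 + p_m*0.000000 + p_d*0.000000] = 0.356487
  V(1,+0) = exp(-r*dt) * [p_u*39.748706 + p_m*2.940000 + p_d*0.000000] = 6.649016
  V(1,+1) = exp(-r*dt) * [p_u*130.343867 + p_m*39.748706 + p_d*2.940000] = 41.095261
  V(0,+0) = exp(-r*dt) * [p_u*41.095261 + p_m*6.649016 + p_d*0.356487] = 9.187789


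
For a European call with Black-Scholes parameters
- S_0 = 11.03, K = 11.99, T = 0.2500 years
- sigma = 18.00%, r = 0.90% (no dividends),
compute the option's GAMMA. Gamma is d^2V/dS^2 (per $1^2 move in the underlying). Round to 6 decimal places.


Answer: Gamma = 0.278297

Derivation:
d1 = -0.8572681753; d2 = -0.9472681753
phi(d1) = 0.2762655066; exp(-qT) = 1.0000000000; exp(-rT) = 0.9977525294
Gamma = exp(-qT) * phi(d1) / (S * sigma * sqrt(T)) = 1.0000000000 * 0.2762655066 / (11.0300 * 0.1800 * 0.5000000000) = 0.278297


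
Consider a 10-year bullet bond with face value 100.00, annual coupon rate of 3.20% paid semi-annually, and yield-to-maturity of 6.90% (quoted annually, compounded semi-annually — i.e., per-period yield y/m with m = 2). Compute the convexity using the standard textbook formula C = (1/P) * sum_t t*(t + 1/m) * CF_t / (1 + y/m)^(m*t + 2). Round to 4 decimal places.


Answer: Convexity = 77.0751

Derivation:
Coupon per period c = face * coupon_rate / m = 1.600000
Periods per year m = 2; per-period yield y/m = 0.034500
Number of cashflows N = 20
Cashflows (t years, CF_t, discount factor 1/(1+y/m)^(m*t), PV):
  t = 0.5000: CF_t = 1.600000, DF = 0.966651, PV = 1.546641
  t = 1.0000: CF_t = 1.600000, DF = 0.934413, PV = 1.495061
  t = 1.5000: CF_t = 1.600000, DF = 0.903251, PV = 1.445202
  t = 2.0000: CF_t = 1.600000, DF = 0.873128, PV = 1.397005
  t = 2.5000: CF_t = 1.600000, DF = 0.844010, PV = 1.350416
  t = 3.0000: CF_t = 1.600000, DF = 0.815863, PV = 1.305380
  t = 3.5000: CF_t = 1.600000, DF = 0.788654, PV = 1.261846
  t = 4.0000: CF_t = 1.600000, DF = 0.762353, PV = 1.219765
  t = 4.5000: CF_t = 1.600000, DF = 0.736929, PV = 1.179086
  t = 5.0000: CF_t = 1.600000, DF = 0.712353, PV = 1.139764
  t = 5.5000: CF_t = 1.600000, DF = 0.688596, PV = 1.101754
  t = 6.0000: CF_t = 1.600000, DF = 0.665632, PV = 1.065011
  t = 6.5000: CF_t = 1.600000, DF = 0.643433, PV = 1.029493
  t = 7.0000: CF_t = 1.600000, DF = 0.621975, PV = 0.995160
  t = 7.5000: CF_t = 1.600000, DF = 0.601233, PV = 0.961972
  t = 8.0000: CF_t = 1.600000, DF = 0.581182, PV = 0.929891
  t = 8.5000: CF_t = 1.600000, DF = 0.561800, PV = 0.898880
  t = 9.0000: CF_t = 1.600000, DF = 0.543064, PV = 0.868903
  t = 9.5000: CF_t = 1.600000, DF = 0.524953, PV = 0.839925
  t = 10.0000: CF_t = 101.600000, DF = 0.507446, PV = 51.556545
Price P = sum_t PV_t = 73.587701
Convexity numerator sum_t t*(t + 1/m) * CF_t / (1+y/m)^(m*t + 2):
  t = 0.5000: term = 0.722601
  t = 1.0000: term = 2.095508
  t = 1.5000: term = 4.051247
  t = 2.0000: term = 6.526901
  t = 2.5000: term = 9.463849
  t = 3.0000: term = 12.807528
  t = 3.5000: term = 16.507206
  t = 4.0000: term = 20.515757
  t = 4.5000: term = 24.789459
  t = 5.0000: term = 29.287799
  t = 5.5000: term = 33.973281
  t = 6.0000: term = 38.811253
  t = 6.5000: term = 43.769739
  t = 7.0000: term = 48.819280
  t = 7.5000: term = 53.932781
  t = 8.0000: term = 59.085374
  t = 8.5000: term = 64.254273
  t = 9.0000: term = 69.418655
  t = 9.5000: term = 74.559535
  t = 10.0000: term = 5058.387749
Convexity = (1/P) * sum = 5671.779773 / 73.587701 = 77.075105


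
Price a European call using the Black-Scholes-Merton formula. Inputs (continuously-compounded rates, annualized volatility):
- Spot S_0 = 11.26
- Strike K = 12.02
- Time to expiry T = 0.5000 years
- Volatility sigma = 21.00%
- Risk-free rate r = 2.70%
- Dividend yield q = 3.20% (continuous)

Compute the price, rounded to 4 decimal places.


Answer: Price = 0.3595

Derivation:
d1 = (ln(S/K) + (r - q + 0.5*sigma^2) * T) / (sigma * sqrt(T)) = -0.38244582
d2 = d1 - sigma * sqrt(T) = -0.53093824
exp(-rT) = 0.98659072; exp(-qT) = 0.98412732
C = S_0 * exp(-qT) * N(d1) - K * exp(-rT) * N(d2)
N(d1) = 0.35106536; N(d2) = 0.29773079
C = 11.2600 * 0.98412732 * 0.35106536 - 12.0200 * 0.98659072 * 0.29773079 = 0.3595


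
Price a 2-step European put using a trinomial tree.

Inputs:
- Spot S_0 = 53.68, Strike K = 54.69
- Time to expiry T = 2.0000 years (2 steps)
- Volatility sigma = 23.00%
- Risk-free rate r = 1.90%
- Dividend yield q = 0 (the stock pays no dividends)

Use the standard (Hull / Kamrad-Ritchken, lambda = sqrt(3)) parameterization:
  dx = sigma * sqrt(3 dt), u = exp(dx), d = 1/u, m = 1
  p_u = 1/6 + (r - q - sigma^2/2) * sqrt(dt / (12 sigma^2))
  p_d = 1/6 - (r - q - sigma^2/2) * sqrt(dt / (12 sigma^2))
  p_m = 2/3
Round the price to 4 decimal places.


dt = T/N = 1.000000; dx = sigma*sqrt(3*dt) = 0.398372
u = exp(dx) = 1.489398; d = 1/u = 0.671412
p_u = 0.157316, p_m = 0.666667, p_d = 0.176017
Discount per step: exp(-r*dt) = 0.981179
Stock lattice S(k, j) with j the centered position index:
  k=0: S(0,+0) = 53.6800
  k=1: S(1,-1) = 36.0414; S(1,+0) = 53.6800; S(1,+1) = 79.9509
  k=2: S(2,-2) = 24.1987; S(2,-1) = 36.0414; S(2,+0) = 53.6800; S(2,+1) = 79.9509; S(2,+2) = 119.0786
Terminal payoffs V(N, j) = max(K - S_T, 0):
  V(2,-2) = 30.491343; V(2,-1) = 18.648581; V(2,+0) = 1.010000; V(2,+1) = 0.000000; V(2,+2) = 0.000000
Backward induction: V(k, j) = exp(-r*dt) * [p_u * V(k+1, j+1) + p_m * V(k+1, j) + p_d * V(k+1, j-1)]
  V(1,-1) = exp(-r*dt) * [p_u*1.010000 + p_m*18.648581 + p_d*30.491343] = 17.620292
  V(1,+0) = exp(-r*dt) * [p_u*0.000000 + p_m*1.010000 + p_d*18.648581] = 3.881354
  V(1,+1) = exp(-r*dt) * [p_u*0.000000 + p_m*0.000000 + p_d*1.010000] = 0.174432
  V(0,+0) = exp(-r*dt) * [p_u*0.174432 + p_m*3.881354 + p_d*17.620292] = 5.608897

Answer: Price = V(0,0) = 5.6089


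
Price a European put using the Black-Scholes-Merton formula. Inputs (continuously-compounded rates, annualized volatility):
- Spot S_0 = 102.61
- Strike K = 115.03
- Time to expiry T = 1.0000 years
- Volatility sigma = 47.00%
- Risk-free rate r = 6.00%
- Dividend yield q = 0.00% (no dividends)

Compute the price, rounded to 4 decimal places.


Answer: Price = 22.5841

Derivation:
d1 = (ln(S/K) + (r - q + 0.5*sigma^2) * T) / (sigma * sqrt(T)) = 0.11955836
d2 = d1 - sigma * sqrt(T) = -0.35044164
exp(-rT) = 0.94176453; exp(-qT) = 1.00000000
P = K * exp(-rT) * N(-d2) - S_0 * exp(-qT) * N(-d1)
N(-d1) = 0.45241650; N(-d2) = 0.63699636
P = 115.0300 * 0.94176453 * 0.63699636 - 102.6100 * 1.00000000 * 0.45241650 = 22.5841


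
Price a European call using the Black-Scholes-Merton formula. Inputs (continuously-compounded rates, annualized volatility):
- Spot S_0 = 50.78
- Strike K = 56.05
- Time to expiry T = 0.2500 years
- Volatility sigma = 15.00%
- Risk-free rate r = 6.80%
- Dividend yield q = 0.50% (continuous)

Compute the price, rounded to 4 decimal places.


Answer: Price = 0.2684

Derivation:
d1 = (ln(S/K) + (r - q + 0.5*sigma^2) * T) / (sigma * sqrt(T)) = -1.06905431
d2 = d1 - sigma * sqrt(T) = -1.14405431
exp(-rT) = 0.98314368; exp(-qT) = 0.99875078
C = S_0 * exp(-qT) * N(d1) - K * exp(-rT) * N(d2)
N(d1) = 0.14252260; N(d2) = 0.12630056
C = 50.7800 * 0.99875078 * 0.14252260 - 56.0500 * 0.98314368 * 0.12630056 = 0.2684


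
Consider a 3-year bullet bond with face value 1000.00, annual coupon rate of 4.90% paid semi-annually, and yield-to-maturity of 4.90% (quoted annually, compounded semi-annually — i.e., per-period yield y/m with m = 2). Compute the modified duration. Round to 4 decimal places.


Coupon per period c = face * coupon_rate / m = 24.500000
Periods per year m = 2; per-period yield y/m = 0.024500
Number of cashflows N = 6
Cashflows (t years, CF_t, discount factor 1/(1+y/m)^(m*t), PV):
  t = 0.5000: CF_t = 24.500000, DF = 0.976086, PV = 23.914104
  t = 1.0000: CF_t = 24.500000, DF = 0.952744, PV = 23.342220
  t = 1.5000: CF_t = 24.500000, DF = 0.929960, PV = 22.784012
  t = 2.0000: CF_t = 24.500000, DF = 0.907721, PV = 22.239153
  t = 2.5000: CF_t = 24.500000, DF = 0.886013, PV = 21.707323
  t = 3.0000: CF_t = 1024.500000, DF = 0.864825, PV = 886.013188
Price P = sum_t PV_t = 1000.000000
First compute Macaulay numerator sum_t t * PV_t:
  t * PV_t at t = 0.5000: 11.957052
  t * PV_t at t = 1.0000: 23.342220
  t * PV_t at t = 1.5000: 34.176018
  t * PV_t at t = 2.0000: 44.478305
  t * PV_t at t = 2.5000: 54.268308
  t * PV_t at t = 3.0000: 2658.039564
Macaulay duration D = 2826.261467 / 1000.000000 = 2.826261
Modified duration = D / (1 + y/m) = 2.826261 / (1 + 0.024500) = 2.758674

Answer: Modified duration = 2.7587


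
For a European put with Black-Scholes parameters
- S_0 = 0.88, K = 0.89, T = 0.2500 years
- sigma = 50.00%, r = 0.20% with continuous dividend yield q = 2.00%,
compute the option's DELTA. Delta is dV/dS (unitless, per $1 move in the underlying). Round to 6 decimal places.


Answer: Delta = -0.472989

Derivation:
d1 = 0.0618017790; d2 = -0.1881982210
phi(d1) = 0.3981811354; exp(-qT) = 0.9950124792; exp(-rT) = 0.9995001250
N(-d1) = 0.4753603434
Delta = -exp(-qT) * N(-d1) = -0.9950124792 * 0.4753603434 = -0.472989


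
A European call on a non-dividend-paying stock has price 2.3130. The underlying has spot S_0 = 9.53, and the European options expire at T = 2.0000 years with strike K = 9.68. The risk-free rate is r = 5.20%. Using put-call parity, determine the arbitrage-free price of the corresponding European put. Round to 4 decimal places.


Answer: Put price = 1.5069

Derivation:
Put-call parity: C - P = S_0 * exp(-qT) - K * exp(-rT).
S_0 * exp(-qT) = 9.5300 * 1.00000000 = 9.53000000
K * exp(-rT) = 9.6800 * 0.90122530 = 8.72386088
P = C - S*exp(-qT) + K*exp(-rT)
P = 2.3130 - 9.53000000 + 8.72386088 = 1.5069


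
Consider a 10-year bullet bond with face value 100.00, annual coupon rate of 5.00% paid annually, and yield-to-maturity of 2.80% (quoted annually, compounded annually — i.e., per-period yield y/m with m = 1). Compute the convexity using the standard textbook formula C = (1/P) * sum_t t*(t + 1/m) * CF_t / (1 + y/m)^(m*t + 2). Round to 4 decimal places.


Answer: Convexity = 80.5384

Derivation:
Coupon per period c = face * coupon_rate / m = 5.000000
Periods per year m = 1; per-period yield y/m = 0.028000
Number of cashflows N = 10
Cashflows (t years, CF_t, discount factor 1/(1+y/m)^(m*t), PV):
  t = 1.0000: CF_t = 5.000000, DF = 0.972763, PV = 4.863813
  t = 2.0000: CF_t = 5.000000, DF = 0.946267, PV = 4.731336
  t = 3.0000: CF_t = 5.000000, DF = 0.920493, PV = 4.602467
  t = 4.0000: CF_t = 5.000000, DF = 0.895422, PV = 4.477108
  t = 5.0000: CF_t = 5.000000, DF = 0.871033, PV = 4.355163
  t = 6.0000: CF_t = 5.000000, DF = 0.847308, PV = 4.236540
  t = 7.0000: CF_t = 5.000000, DF = 0.824230, PV = 4.121148
  t = 8.0000: CF_t = 5.000000, DF = 0.801780, PV = 4.008899
  t = 9.0000: CF_t = 5.000000, DF = 0.779941, PV = 3.899707
  t = 10.0000: CF_t = 105.000000, DF = 0.758698, PV = 79.663274
Price P = sum_t PV_t = 118.959455
Convexity numerator sum_t t*(t + 1/m) * CF_t / (1+y/m)^(m*t + 2):
  t = 1.0000: term = 9.204934
  t = 2.0000: term = 26.862646
  t = 3.0000: term = 52.261958
  t = 4.0000: term = 84.730801
  t = 5.0000: term = 123.634437
  t = 6.0000: term = 168.373747
  t = 7.0000: term = 218.383589
  t = 8.0000: term = 273.131226
  t = 9.0000: term = 332.114818
  t = 10.0000: term = 8292.101478
Convexity = (1/P) * sum = 9580.799634 / 118.959455 = 80.538362


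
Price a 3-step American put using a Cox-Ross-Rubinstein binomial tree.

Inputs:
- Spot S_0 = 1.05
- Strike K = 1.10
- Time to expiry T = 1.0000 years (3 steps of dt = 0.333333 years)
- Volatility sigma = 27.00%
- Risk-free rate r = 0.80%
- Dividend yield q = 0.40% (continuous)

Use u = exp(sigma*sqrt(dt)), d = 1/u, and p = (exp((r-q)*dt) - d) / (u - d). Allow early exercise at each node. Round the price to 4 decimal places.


dt = T/N = 0.333333
u = exp(sigma*sqrt(dt)) = 1.168691; d = 1/u = 0.855658
p = (exp((r-q)*dt) - d) / (u - d) = 0.465370
Discount per step: exp(-r*dt) = 0.997337
Stock lattice S(k, i) with i counting down-moves:
  k=0: S(0,0) = 1.0500
  k=1: S(1,0) = 1.2271; S(1,1) = 0.8984
  k=2: S(2,0) = 1.4341; S(2,1) = 1.0500; S(2,2) = 0.7688
  k=3: S(3,0) = 1.6761; S(3,1) = 1.2271; S(3,2) = 0.8984; S(3,3) = 0.6578
Terminal payoffs V(N, i) = max(K - S_T, 0):
  V(3,0) = 0.000000; V(3,1) = 0.000000; V(3,2) = 0.201559; V(3,3) = 0.442206
Backward induction: V(k, i) = exp(-r*dt) * [p * V(k+1, i) + (1-p) * V(k+1, i+1)]; then take max(V_cont, immediate exercise) for American.
  V(2,0) = exp(-r*dt) * [p*0.000000 + (1-p)*0.000000] = 0.000000; exercise = 0.000000; V(2,0) = max -> 0.000000
  V(2,1) = exp(-r*dt) * [p*0.000000 + (1-p)*0.201559] = 0.107473; exercise = 0.050000; V(2,1) = max -> 0.107473
  V(2,2) = exp(-r*dt) * [p*0.201559 + (1-p)*0.442206] = 0.329337; exercise = 0.331242; V(2,2) = max -> 0.331242
  V(1,0) = exp(-r*dt) * [p*0.000000 + (1-p)*0.107473] = 0.057305; exercise = 0.000000; V(1,0) = max -> 0.057305
  V(1,1) = exp(-r*dt) * [p*0.107473 + (1-p)*0.331242] = 0.226502; exercise = 0.201559; V(1,1) = max -> 0.226502
  V(0,0) = exp(-r*dt) * [p*0.057305 + (1-p)*0.226502] = 0.147369; exercise = 0.050000; V(0,0) = max -> 0.147369

Answer: Price = V(0,0) = 0.1474


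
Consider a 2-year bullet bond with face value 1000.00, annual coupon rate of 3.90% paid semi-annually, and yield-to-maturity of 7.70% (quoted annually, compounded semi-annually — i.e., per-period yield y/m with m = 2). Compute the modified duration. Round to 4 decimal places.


Coupon per period c = face * coupon_rate / m = 19.500000
Periods per year m = 2; per-period yield y/m = 0.038500
Number of cashflows N = 4
Cashflows (t years, CF_t, discount factor 1/(1+y/m)^(m*t), PV):
  t = 0.5000: CF_t = 19.500000, DF = 0.962927, PV = 18.777082
  t = 1.0000: CF_t = 19.500000, DF = 0.927229, PV = 18.080965
  t = 1.5000: CF_t = 19.500000, DF = 0.892854, PV = 17.410655
  t = 2.0000: CF_t = 1019.500000, DF = 0.859754, PV = 876.518782
Price P = sum_t PV_t = 930.787485
First compute Macaulay numerator sum_t t * PV_t:
  t * PV_t at t = 0.5000: 9.388541
  t * PV_t at t = 1.0000: 18.080965
  t * PV_t at t = 1.5000: 26.115982
  t * PV_t at t = 2.0000: 1753.037564
Macaulay duration D = 1806.623053 / 930.787485 = 1.940962
Modified duration = D / (1 + y/m) = 1.940962 / (1 + 0.038500) = 1.869005

Answer: Modified duration = 1.8690


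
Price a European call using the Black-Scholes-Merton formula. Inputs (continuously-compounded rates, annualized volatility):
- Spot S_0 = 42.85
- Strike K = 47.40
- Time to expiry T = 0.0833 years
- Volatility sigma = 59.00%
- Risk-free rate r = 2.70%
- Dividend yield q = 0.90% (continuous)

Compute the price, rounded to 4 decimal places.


Answer: Price = 1.3243

Derivation:
d1 = (ln(S/K) + (r - q + 0.5*sigma^2) * T) / (sigma * sqrt(T)) = -0.49868859
d2 = d1 - sigma * sqrt(T) = -0.66897285
exp(-rT) = 0.99775343; exp(-qT) = 0.99925058
C = S_0 * exp(-qT) * N(d1) - K * exp(-rT) * N(d2)
N(d1) = 0.30899939; N(d2) = 0.25175640
C = 42.8500 * 0.99925058 * 0.30899939 - 47.4000 * 0.99775343 * 0.25175640 = 1.3243


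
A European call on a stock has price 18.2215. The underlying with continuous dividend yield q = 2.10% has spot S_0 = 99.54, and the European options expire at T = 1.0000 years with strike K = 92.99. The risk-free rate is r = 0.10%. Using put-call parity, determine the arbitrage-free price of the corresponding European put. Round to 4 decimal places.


Put-call parity: C - P = S_0 * exp(-qT) - K * exp(-rT).
S_0 * exp(-qT) = 99.5400 * 0.97921896 = 97.47145573
K * exp(-rT) = 92.9900 * 0.99900050 = 92.89705648
P = C - S*exp(-qT) + K*exp(-rT)
P = 18.2215 - 97.47145573 + 92.89705648 = 13.6471

Answer: Put price = 13.6471


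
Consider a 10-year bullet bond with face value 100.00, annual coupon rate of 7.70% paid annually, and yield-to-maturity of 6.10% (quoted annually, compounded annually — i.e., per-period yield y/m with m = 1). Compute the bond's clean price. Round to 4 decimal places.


Coupon per period c = face * coupon_rate / m = 7.700000
Periods per year m = 1; per-period yield y/m = 0.061000
Number of cashflows N = 10
Cashflows (t years, CF_t, discount factor 1/(1+y/m)^(m*t), PV):
  t = 1.0000: CF_t = 7.700000, DF = 0.942507, PV = 7.257304
  t = 2.0000: CF_t = 7.700000, DF = 0.888320, PV = 6.840061
  t = 3.0000: CF_t = 7.700000, DF = 0.837247, PV = 6.446806
  t = 4.0000: CF_t = 7.700000, DF = 0.789112, PV = 6.076160
  t = 5.0000: CF_t = 7.700000, DF = 0.743743, PV = 5.726824
  t = 6.0000: CF_t = 7.700000, DF = 0.700983, PV = 5.397572
  t = 7.0000: CF_t = 7.700000, DF = 0.660682, PV = 5.087250
  t = 8.0000: CF_t = 7.700000, DF = 0.622697, PV = 4.794769
  t = 9.0000: CF_t = 7.700000, DF = 0.586897, PV = 4.519103
  t = 10.0000: CF_t = 107.700000, DF = 0.553154, PV = 59.574700
Price P = sum_t PV_t = 111.720547

Answer: Price = 111.7205


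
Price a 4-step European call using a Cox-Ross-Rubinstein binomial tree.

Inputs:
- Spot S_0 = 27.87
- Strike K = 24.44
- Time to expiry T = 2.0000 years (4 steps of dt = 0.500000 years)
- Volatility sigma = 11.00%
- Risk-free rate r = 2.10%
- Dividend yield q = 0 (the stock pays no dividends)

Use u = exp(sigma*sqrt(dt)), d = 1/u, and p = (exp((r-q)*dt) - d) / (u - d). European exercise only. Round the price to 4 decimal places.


Answer: Price = V(0,0) = 4.7091

Derivation:
dt = T/N = 0.500000
u = exp(sigma*sqrt(dt)) = 1.080887; d = 1/u = 0.925166
p = (exp((r-q)*dt) - d) / (u - d) = 0.548348
Discount per step: exp(-r*dt) = 0.989555
Stock lattice S(k, i) with i counting down-moves:
  k=0: S(0,0) = 27.8700
  k=1: S(1,0) = 30.1243; S(1,1) = 25.7844
  k=2: S(2,0) = 32.5610; S(2,1) = 27.8700; S(2,2) = 23.8548
  k=3: S(3,0) = 35.1947; S(3,1) = 30.1243; S(3,2) = 25.7844; S(3,3) = 22.0697
  k=4: S(4,0) = 38.0415; S(4,1) = 32.5610; S(4,2) = 27.8700; S(4,3) = 23.8548; S(4,4) = 20.4181
Terminal payoffs V(N, i) = max(S_T - K, 0):
  V(4,0) = 13.601506; V(4,1) = 8.120970; V(4,2) = 3.430000; V(4,3) = 0.000000; V(4,4) = 0.000000
Backward induction: V(k, i) = exp(-r*dt) * [p * V(k+1, i) + (1-p) * V(k+1, i+1)].
  V(3,0) = exp(-r*dt) * [p*13.601506 + (1-p)*8.120970] = 11.009998
  V(3,1) = exp(-r*dt) * [p*8.120970 + (1-p)*3.430000] = 5.939590
  V(3,2) = exp(-r*dt) * [p*3.430000 + (1-p)*0.000000] = 1.861189
  V(3,3) = exp(-r*dt) * [p*0.000000 + (1-p)*0.000000] = 0.000000
  V(2,0) = exp(-r*dt) * [p*11.009998 + (1-p)*5.939590] = 8.628859
  V(2,1) = exp(-r*dt) * [p*5.939590 + (1-p)*1.861189] = 4.054773
  V(2,2) = exp(-r*dt) * [p*1.861189 + (1-p)*0.000000] = 1.009919
  V(1,0) = exp(-r*dt) * [p*8.628859 + (1-p)*4.054773] = 6.494414
  V(1,1) = exp(-r*dt) * [p*4.054773 + (1-p)*1.009919] = 2.651571
  V(0,0) = exp(-r*dt) * [p*6.494414 + (1-p)*2.651571] = 4.709081


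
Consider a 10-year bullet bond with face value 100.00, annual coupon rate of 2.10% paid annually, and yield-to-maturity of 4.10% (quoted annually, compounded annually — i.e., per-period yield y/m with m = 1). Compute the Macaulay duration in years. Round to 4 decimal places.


Answer: Macaulay duration = 9.0237 years

Derivation:
Coupon per period c = face * coupon_rate / m = 2.100000
Periods per year m = 1; per-period yield y/m = 0.041000
Number of cashflows N = 10
Cashflows (t years, CF_t, discount factor 1/(1+y/m)^(m*t), PV):
  t = 1.0000: CF_t = 2.100000, DF = 0.960615, PV = 2.017291
  t = 2.0000: CF_t = 2.100000, DF = 0.922781, PV = 1.937840
  t = 3.0000: CF_t = 2.100000, DF = 0.886437, PV = 1.861517
  t = 4.0000: CF_t = 2.100000, DF = 0.851524, PV = 1.788201
  t = 5.0000: CF_t = 2.100000, DF = 0.817987, PV = 1.717773
  t = 6.0000: CF_t = 2.100000, DF = 0.785770, PV = 1.650118
  t = 7.0000: CF_t = 2.100000, DF = 0.754823, PV = 1.585127
  t = 8.0000: CF_t = 2.100000, DF = 0.725094, PV = 1.522697
  t = 9.0000: CF_t = 2.100000, DF = 0.696536, PV = 1.462725
  t = 10.0000: CF_t = 102.100000, DF = 0.669103, PV = 68.315373
Price P = sum_t PV_t = 83.858662
Macaulay numerator sum_t t * PV_t:
  t * PV_t at t = 1.0000: 2.017291
  t * PV_t at t = 2.0000: 3.875679
  t * PV_t at t = 3.0000: 5.584552
  t * PV_t at t = 4.0000: 7.152805
  t * PV_t at t = 5.0000: 8.588863
  t * PV_t at t = 6.0000: 9.900706
  t * PV_t at t = 7.0000: 11.095892
  t * PV_t at t = 8.0000: 12.181575
  t * PV_t at t = 9.0000: 13.164526
  t * PV_t at t = 10.0000: 683.153735
Macaulay duration D = (sum_t t * PV_t) / P = 756.715624 / 83.858662 = 9.023703


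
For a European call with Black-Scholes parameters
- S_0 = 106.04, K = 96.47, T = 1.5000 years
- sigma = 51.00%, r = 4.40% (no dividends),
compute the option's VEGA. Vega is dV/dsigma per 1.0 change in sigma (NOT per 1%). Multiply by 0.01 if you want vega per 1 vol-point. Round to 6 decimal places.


d1 = 0.5694011848; d2 = -0.0552186996
phi(d1) = 0.3392400236; exp(-qT) = 1.0000000000; exp(-rT) = 0.9361308643
Vega = S * exp(-qT) * phi(d1) * sqrt(T) = 106.0400 * 1.0000000000 * 0.3392400236 * 1.2247448714 = 44.057762

Answer: Vega = 44.057762


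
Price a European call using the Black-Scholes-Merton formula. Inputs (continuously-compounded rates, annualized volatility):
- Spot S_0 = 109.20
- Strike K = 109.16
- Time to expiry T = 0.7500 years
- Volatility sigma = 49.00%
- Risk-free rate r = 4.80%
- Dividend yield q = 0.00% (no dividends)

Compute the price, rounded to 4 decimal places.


d1 = (ln(S/K) + (r - q + 0.5*sigma^2) * T) / (sigma * sqrt(T)) = 0.29787472
d2 = d1 - sigma * sqrt(T) = -0.12647773
exp(-rT) = 0.96464029; exp(-qT) = 1.00000000
C = S_0 * exp(-qT) * N(d1) - K * exp(-rT) * N(d2)
N(d1) = 0.61710061; N(d2) = 0.44967689
C = 109.2000 * 1.00000000 * 0.61710061 - 109.1600 * 0.96464029 * 0.44967689 = 20.0363

Answer: Price = 20.0363


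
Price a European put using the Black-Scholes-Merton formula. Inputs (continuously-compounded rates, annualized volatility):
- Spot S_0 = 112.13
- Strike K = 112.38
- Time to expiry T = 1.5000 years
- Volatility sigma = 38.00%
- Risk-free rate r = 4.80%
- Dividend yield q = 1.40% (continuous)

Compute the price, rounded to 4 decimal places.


Answer: Price = 17.2159

Derivation:
d1 = (ln(S/K) + (r - q + 0.5*sigma^2) * T) / (sigma * sqrt(T)) = 0.33749870
d2 = d1 - sigma * sqrt(T) = -0.12790435
exp(-rT) = 0.93053090; exp(-qT) = 0.97921896
P = K * exp(-rT) * N(-d2) - S_0 * exp(-qT) * N(-d1)
N(-d1) = 0.36787049; N(-d2) = 0.55088766
P = 112.3800 * 0.93053090 * 0.55088766 - 112.1300 * 0.97921896 * 0.36787049 = 17.2159


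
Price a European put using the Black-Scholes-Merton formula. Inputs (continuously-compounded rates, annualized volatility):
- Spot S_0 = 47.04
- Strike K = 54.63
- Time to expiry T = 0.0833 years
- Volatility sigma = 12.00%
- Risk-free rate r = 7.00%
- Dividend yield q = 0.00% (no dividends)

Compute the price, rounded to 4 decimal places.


d1 = (ln(S/K) + (r - q + 0.5*sigma^2) * T) / (sigma * sqrt(T)) = -4.13333020
d2 = d1 - sigma * sqrt(T) = -4.16796429
exp(-rT) = 0.99418597; exp(-qT) = 1.00000000
P = K * exp(-rT) * N(-d2) - S_0 * exp(-qT) * N(-d1)
N(-d1) = 0.99998212; N(-d2) = 0.99998463
P = 54.6300 * 0.99418597 * 0.99998463 - 47.0400 * 1.00000000 * 0.99998212 = 7.2724

Answer: Price = 7.2724


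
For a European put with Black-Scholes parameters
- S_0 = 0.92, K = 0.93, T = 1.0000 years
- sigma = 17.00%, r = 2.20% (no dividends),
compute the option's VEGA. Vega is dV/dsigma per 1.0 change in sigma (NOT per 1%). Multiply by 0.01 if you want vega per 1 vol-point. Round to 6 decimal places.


d1 = 0.1508181406; d2 = -0.0191818594
phi(d1) = 0.3944307909; exp(-qT) = 1.0000000000; exp(-rT) = 0.9782402351
Vega = S * exp(-qT) * phi(d1) * sqrt(T) = 0.9200 * 1.0000000000 * 0.3944307909 * 1.0000000000 = 0.362876

Answer: Vega = 0.362876


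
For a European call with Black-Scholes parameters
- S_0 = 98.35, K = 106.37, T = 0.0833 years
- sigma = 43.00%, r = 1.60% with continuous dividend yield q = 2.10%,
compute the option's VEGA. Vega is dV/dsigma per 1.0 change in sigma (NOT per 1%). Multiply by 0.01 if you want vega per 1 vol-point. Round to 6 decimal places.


d1 = -0.5729517569; d2 = -0.6970572363
phi(d1) = 0.3385527409; exp(-qT) = 0.9982522291; exp(-rT) = 0.9986680878
Vega = S * exp(-qT) * phi(d1) * sqrt(T) = 98.3500 * 0.9982522291 * 0.3385527409 * 0.2886173938 = 9.593200

Answer: Vega = 9.593200
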